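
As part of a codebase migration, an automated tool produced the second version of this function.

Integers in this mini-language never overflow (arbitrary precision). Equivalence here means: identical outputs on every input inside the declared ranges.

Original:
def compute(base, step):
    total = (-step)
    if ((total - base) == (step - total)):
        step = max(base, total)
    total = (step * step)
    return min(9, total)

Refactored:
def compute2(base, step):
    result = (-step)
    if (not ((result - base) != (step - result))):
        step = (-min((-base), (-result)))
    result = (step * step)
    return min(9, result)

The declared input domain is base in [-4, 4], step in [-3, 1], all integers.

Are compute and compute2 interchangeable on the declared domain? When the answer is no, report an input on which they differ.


Equivalent — the differences include min/max/abs usage differs; also comparison usage differs; also boolean connective usage differs; also local variable names differ, yet no declared input distinguishes the two.
Spot check at base=3, step=1 — compute: total becomes -1; next ((total - base) == (step - total)) evaluates to false; next total becomes 1; next final value 1. compute2: result becomes -1; next (not ((result - base) != (step - result))) evaluates to false; next result becomes 1; next final value 1. Both give 1.
Across all 45 domain points the two functions coincide.
verdict: equivalent


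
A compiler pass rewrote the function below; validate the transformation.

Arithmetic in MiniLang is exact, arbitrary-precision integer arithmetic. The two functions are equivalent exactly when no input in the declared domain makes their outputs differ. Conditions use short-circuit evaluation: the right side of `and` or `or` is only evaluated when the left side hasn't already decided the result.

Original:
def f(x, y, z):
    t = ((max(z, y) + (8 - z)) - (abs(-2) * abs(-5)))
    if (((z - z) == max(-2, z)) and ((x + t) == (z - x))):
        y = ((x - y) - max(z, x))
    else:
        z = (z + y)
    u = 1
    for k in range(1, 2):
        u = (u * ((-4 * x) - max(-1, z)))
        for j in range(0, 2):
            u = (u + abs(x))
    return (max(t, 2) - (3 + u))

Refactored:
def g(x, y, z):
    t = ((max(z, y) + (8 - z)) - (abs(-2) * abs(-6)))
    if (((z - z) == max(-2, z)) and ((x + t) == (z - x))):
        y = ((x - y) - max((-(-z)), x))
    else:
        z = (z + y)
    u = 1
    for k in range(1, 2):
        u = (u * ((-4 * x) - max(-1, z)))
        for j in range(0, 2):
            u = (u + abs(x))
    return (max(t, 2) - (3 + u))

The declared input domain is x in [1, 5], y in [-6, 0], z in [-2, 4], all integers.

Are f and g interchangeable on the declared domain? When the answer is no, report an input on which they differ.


Evaluate both at x=1, y=-6, z=0.
f: t := -2 | (((z - z) == max(-2, z)) and ((x + t) == (z - x))): true | y := 6 | u := 1 | iter k=1: | u := -4 | iter j=0: | u := -3 | iter j=1: | u := -2 | result 1
g: t := -4 | (((z - z) == max(-2, z)) and ((x + t) == (z - x))): false | z := -6 | u := 1 | iter k=1: | u := -3 | iter j=0: | u := -2 | iter j=1: | u := -1 | result 0
1 vs 0 — the two versions disagree here.
verdict: not equivalent; witness: x=1, y=-6, z=0


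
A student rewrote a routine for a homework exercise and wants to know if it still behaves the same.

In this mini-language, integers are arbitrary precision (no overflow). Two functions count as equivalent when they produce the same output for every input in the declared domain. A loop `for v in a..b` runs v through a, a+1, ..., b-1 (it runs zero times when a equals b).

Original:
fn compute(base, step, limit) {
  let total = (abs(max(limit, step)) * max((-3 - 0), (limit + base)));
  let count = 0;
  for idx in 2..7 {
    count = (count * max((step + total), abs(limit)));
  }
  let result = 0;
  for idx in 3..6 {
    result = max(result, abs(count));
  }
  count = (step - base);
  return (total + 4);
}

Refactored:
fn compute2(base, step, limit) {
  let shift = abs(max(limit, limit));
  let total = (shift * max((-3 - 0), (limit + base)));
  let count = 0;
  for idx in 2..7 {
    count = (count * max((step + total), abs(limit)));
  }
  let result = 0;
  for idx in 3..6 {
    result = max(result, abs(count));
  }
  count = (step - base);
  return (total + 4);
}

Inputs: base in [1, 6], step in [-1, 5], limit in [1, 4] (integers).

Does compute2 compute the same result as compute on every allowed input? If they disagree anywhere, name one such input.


On input base=1, step=2, limit=1, compute returns 8 while compute2 returns 6.
verdict: not equivalent; witness: base=1, step=2, limit=1


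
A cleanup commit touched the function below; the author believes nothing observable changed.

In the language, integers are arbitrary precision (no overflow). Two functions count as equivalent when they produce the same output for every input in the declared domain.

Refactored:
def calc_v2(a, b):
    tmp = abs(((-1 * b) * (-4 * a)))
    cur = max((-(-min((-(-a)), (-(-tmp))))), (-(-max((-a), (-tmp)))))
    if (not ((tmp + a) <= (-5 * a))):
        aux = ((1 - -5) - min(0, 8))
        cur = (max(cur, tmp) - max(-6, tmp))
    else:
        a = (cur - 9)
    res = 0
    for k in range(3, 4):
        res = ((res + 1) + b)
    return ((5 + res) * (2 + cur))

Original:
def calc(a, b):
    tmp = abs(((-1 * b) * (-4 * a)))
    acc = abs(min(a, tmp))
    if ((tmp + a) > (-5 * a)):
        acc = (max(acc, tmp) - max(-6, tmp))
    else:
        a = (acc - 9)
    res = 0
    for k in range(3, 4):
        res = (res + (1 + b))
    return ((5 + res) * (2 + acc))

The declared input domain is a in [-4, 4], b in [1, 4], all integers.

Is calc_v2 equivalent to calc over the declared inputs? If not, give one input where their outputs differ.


The two are interchangeable: constant usage differs; and comparison usage differs; and arithmetic usage differs; and min/max/abs usage differs; and local variable names differ; and statement counts differ; and boolean connective usage differs, and every declared input agrees.
Spot check at a=0, b=4 — calc: tmp becomes 0; next acc becomes 0; next ((tmp + a) > (-5 * a)) evaluates to false; next a becomes -9; next res becomes 0; next at k=3:; next res becomes 5; next final value 20. calc_v2: tmp becomes 0; next cur becomes 0; next (not ((tmp + a) <= (-5 * a))) evaluates to false; next a becomes -9; next res becomes 0; next at k=3:; next res becomes 5; next final value 20. Both give 20.
Sweeping the whole domain (36 inputs) finds no disagreement.
verdict: equivalent


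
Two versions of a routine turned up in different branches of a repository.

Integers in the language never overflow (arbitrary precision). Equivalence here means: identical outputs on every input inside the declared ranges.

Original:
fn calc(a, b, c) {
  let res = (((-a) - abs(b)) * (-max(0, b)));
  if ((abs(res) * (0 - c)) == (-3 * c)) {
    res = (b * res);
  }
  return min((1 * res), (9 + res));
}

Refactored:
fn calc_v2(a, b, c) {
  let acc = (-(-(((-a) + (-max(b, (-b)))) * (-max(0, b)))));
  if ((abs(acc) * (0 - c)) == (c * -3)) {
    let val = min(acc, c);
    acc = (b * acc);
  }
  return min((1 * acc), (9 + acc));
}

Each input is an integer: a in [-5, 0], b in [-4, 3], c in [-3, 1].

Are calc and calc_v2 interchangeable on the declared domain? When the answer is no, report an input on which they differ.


Changes here: statement counts differ, and local variable names differ, and min/max/abs usage differs, and arithmetic usage differs; the full 240-point sweep finds no disagreement.
verdict: equivalent


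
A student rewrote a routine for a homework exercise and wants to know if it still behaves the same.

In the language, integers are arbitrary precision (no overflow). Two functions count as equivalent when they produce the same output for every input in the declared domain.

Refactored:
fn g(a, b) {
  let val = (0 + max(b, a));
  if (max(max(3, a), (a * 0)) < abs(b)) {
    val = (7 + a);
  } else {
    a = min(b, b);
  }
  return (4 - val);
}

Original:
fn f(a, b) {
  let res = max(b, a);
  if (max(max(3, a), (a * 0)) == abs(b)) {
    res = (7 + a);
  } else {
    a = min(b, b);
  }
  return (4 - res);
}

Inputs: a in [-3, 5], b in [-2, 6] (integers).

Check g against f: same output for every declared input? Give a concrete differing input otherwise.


There is a counterexample at a=-3, b=3: 0 on one side, 1 on the other.
f: res=3, then (max(max(3, a), (a * 0)) == abs(b)) is true, then res=4, then returns 0
g: val=3, then (max(max(3, a), (a * 0)) < abs(b)) is false, then a=3, then returns 1
verdict: not equivalent; witness: a=-3, b=3


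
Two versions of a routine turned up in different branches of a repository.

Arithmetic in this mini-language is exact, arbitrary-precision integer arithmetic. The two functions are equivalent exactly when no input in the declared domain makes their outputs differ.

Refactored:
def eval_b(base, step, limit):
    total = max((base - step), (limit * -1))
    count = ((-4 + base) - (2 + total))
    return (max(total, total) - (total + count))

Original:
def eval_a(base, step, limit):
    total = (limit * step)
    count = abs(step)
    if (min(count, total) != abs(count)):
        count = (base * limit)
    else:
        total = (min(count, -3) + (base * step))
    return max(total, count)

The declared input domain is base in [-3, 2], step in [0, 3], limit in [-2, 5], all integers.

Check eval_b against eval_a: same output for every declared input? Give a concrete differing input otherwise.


At base=-3, step=0, limit=-2: eval_a gives 0, eval_b gives 11.
verdict: not equivalent; witness: base=-3, step=0, limit=-2


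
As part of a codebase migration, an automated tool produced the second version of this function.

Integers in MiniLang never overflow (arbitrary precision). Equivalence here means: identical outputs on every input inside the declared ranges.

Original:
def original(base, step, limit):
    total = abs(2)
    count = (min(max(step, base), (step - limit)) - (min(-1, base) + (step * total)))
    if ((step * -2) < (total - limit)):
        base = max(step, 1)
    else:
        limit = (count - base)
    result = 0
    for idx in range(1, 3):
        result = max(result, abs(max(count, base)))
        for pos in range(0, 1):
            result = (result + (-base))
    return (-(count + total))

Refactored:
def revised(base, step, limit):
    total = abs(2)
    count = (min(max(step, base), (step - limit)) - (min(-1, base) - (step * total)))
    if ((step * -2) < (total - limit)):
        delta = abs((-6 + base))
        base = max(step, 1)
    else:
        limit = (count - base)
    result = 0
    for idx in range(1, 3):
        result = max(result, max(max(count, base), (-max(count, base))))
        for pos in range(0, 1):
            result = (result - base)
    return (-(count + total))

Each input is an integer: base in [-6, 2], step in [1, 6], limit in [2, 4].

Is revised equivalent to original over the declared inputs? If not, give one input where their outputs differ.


The rewrite breaks on base=-6, step=1, limit=2, where the results are -5 and -9.
original: total = 2; count = 3; ((step * -2) < (total - limit)) -> true; base = 1; result = 0; [idx=1]; result = 3; [pos=0]; result = 2; [idx=2]; result = 3; [pos=0]; result = 2; return -5
revised: total = 2; count = 7; ((step * -2) < (total - limit)) -> true; delta = 12; base = 1; result = 0; [idx=1]; result = 7; [pos=0]; result = 6; [idx=2]; result = 7; [pos=0]; result = 6; return -9
verdict: not equivalent; witness: base=-6, step=1, limit=2


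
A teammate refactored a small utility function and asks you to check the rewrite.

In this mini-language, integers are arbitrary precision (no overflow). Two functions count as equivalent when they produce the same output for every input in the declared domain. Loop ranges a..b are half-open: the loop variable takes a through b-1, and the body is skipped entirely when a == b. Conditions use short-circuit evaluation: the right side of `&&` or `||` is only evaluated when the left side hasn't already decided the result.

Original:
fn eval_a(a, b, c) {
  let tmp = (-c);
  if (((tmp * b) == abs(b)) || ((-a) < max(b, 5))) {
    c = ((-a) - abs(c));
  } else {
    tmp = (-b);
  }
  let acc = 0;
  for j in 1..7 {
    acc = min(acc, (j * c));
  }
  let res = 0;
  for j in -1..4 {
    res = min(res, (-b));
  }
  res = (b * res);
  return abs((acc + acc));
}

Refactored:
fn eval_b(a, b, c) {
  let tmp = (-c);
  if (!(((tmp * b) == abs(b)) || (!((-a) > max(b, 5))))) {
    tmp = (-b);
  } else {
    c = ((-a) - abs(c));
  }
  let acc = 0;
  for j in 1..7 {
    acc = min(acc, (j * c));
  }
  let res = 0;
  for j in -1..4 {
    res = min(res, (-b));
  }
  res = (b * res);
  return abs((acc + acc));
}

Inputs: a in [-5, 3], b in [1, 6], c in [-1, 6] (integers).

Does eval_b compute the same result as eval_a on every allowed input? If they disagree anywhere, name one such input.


a=-5, b=1, c=6 yields 0 from eval_a but 12 from eval_b.
verdict: not equivalent; witness: a=-5, b=1, c=6


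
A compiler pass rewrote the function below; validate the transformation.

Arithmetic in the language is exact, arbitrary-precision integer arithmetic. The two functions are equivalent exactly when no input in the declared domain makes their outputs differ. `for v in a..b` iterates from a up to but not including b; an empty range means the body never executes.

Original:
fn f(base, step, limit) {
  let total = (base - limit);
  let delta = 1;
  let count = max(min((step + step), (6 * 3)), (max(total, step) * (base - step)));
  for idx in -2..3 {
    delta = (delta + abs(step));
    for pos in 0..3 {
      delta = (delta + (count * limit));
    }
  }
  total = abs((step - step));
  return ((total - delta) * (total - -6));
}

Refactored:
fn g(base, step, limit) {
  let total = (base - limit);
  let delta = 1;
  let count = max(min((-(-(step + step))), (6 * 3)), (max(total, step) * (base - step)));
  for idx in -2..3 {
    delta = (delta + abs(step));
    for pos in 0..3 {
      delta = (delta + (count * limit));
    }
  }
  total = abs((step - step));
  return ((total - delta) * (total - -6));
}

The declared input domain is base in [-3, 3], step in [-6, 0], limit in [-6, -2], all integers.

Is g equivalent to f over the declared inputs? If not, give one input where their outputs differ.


Although same computation, different form, 245/245 inputs agree.
verdict: equivalent


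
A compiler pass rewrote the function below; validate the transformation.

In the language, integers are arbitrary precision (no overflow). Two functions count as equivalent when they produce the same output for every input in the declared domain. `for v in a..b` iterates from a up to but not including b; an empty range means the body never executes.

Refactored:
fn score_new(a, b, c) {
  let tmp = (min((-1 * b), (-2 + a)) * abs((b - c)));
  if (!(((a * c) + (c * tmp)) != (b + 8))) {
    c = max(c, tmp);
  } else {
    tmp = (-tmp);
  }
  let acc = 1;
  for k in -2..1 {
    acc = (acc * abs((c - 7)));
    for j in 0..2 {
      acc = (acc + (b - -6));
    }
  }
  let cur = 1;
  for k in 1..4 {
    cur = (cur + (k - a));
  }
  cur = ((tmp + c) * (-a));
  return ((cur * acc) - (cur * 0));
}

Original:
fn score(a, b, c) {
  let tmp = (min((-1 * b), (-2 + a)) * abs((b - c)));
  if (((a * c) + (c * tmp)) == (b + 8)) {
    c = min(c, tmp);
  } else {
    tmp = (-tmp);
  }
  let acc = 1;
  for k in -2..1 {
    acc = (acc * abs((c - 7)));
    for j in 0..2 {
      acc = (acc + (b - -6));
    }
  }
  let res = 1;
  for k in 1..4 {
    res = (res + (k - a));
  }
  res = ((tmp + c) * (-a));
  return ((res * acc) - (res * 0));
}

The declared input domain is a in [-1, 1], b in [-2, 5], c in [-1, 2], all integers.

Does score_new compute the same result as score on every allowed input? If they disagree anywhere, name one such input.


Input a=-1, b=2, c=-1: -152352 from score versus -16800 from score_new.
verdict: not equivalent; witness: a=-1, b=2, c=-1


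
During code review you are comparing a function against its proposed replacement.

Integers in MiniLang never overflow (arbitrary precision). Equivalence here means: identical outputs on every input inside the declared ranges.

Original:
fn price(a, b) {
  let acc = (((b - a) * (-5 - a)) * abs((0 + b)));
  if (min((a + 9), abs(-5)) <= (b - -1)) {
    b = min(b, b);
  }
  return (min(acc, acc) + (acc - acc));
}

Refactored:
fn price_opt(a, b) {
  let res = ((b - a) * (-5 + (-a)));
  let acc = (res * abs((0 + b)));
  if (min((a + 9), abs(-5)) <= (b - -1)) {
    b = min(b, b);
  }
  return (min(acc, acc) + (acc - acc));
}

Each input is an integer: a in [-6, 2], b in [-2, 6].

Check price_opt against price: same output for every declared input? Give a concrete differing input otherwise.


Comparing the listings, the differences include: statement counts differ; also local variable names differ; also arithmetic usage differs.
As a probe, take a=-6, b=-1: price runs acc = 5; (min((a + 9), abs(-5)) <= (b - -1)) -> false; return 5; price_opt runs res = 5; acc = 5; (min((a + 9), abs(-5)) <= (b - -1)) -> false; return 5; both end at 5.
An exhaustive pass over the 81 declared inputs shows identical outputs.
verdict: equivalent


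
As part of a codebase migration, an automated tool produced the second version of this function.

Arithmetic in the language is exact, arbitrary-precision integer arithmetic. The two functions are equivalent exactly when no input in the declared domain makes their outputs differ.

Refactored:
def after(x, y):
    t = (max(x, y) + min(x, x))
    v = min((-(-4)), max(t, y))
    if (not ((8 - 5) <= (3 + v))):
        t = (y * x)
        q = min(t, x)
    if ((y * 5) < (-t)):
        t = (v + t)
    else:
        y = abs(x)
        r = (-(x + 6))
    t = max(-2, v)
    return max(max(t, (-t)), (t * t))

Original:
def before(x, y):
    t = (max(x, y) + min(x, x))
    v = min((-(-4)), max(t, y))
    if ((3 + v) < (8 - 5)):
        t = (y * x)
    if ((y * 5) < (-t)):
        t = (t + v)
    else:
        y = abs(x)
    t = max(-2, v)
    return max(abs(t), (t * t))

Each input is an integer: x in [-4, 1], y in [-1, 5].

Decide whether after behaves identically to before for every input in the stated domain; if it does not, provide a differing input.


Differences: constant usage differs; and arithmetic usage differs; and min/max/abs usage differs; and statement counts differ; and local variable names differ; and comparison usage differs; and boolean connective usage differs — yet all 42 inputs agree.
verdict: equivalent


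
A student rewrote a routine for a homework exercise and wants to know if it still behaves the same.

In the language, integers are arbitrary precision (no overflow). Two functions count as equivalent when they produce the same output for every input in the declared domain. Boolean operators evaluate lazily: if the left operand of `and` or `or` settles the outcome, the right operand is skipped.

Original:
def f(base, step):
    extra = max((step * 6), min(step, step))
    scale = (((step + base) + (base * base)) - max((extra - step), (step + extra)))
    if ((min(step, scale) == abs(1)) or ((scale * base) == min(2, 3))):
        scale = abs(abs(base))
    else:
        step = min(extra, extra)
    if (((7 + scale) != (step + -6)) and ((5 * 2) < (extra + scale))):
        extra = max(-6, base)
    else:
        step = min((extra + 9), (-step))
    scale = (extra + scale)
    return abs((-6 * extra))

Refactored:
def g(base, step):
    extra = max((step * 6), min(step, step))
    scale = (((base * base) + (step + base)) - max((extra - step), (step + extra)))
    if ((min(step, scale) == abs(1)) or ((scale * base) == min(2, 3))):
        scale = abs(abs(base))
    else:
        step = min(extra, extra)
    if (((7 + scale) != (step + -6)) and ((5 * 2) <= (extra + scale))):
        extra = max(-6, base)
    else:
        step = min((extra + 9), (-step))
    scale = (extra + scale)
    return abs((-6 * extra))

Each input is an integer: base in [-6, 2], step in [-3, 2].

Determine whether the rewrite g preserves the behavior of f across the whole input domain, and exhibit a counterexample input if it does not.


Not equivalent: base=-4, step=-1 separates them (6 vs 24).
f: extra := -1 | scale := 11 | ((min(step, scale) == abs(1)) or ((scale * base) == min(2, 3))): false | step := -1 | (((7 + scale) != (step + -6)) and ((5 * 2) < (extra + scale))): false | step := 1 | scale := 10 | result 6
g: extra := -1 | scale := 11 | ((min(step, scale) == abs(1)) or ((scale * base) == min(2, 3))): false | step := -1 | (((7 + scale) != (step + -6)) and ((5 * 2) <= (extra + scale))): true | extra := -4 | scale := 7 | result 24
verdict: not equivalent; witness: base=-4, step=-1


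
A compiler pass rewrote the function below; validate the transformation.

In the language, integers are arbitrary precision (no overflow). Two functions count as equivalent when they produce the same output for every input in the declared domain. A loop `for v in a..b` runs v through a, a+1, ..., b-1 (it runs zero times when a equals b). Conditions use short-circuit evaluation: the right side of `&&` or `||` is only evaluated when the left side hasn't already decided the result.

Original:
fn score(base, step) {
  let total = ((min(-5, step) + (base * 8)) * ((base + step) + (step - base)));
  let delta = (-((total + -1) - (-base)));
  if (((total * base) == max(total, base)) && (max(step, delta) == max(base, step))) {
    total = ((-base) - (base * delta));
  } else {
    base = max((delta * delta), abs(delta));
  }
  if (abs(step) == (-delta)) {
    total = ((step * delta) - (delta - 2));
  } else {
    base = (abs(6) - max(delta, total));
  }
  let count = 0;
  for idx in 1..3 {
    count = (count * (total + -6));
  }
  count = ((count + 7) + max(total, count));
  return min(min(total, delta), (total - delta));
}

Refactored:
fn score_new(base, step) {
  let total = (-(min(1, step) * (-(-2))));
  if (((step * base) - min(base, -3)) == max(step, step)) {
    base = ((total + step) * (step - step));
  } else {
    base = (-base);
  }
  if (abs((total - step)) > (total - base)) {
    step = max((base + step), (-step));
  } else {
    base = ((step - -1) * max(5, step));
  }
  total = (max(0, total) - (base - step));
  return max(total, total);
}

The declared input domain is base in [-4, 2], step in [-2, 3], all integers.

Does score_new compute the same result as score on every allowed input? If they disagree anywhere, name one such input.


There is a counterexample at base=-4, step=-2: -143 on one side, 2 on the other.
score: total = 148; delta = -143; (((total * base) == max(total, base)) && (max(step, delta) == max(base, step))) -> false; base = 20449; (abs(step) == (-delta)) -> false; base = -142; count = 0; [idx=1]; count = 0; [idx=2]; count = 0; count = 155; return -143
score_new: total = 4; (((step * base) - min(base, -3)) == max(step, step)) -> false; base = 4; (abs((total - step)) > (total - base)) -> true; step = 2; total = 2; return 2
verdict: not equivalent; witness: base=-4, step=-2


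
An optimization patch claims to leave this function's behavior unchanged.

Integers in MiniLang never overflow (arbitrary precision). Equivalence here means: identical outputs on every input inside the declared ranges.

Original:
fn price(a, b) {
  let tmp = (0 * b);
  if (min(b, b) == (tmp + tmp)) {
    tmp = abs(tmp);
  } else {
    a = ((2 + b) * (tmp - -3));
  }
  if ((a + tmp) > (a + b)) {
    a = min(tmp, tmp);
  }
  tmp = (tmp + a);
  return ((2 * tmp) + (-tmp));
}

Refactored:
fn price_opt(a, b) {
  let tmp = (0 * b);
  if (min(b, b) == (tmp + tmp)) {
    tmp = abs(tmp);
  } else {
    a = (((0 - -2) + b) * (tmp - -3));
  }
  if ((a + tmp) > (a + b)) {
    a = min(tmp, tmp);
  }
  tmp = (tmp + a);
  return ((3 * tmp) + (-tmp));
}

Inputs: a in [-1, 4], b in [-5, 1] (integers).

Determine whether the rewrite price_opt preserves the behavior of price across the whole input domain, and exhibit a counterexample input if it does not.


These are not equivalent — on a=-1, b=0 the outputs split (-1 vs -2).
price: tmp becomes 0; next (min(b, b) == (tmp + tmp)) evaluates to true; next tmp becomes 0; next ((a + tmp) > (a + b)) evaluates to false; next tmp becomes -1; next final value -1
price_opt: tmp becomes 0; next (min(b, b) == (tmp + tmp)) evaluates to true; next tmp becomes 0; next ((a + tmp) > (a + b)) evaluates to false; next tmp becomes -1; next final value -2
verdict: not equivalent; witness: a=-1, b=0


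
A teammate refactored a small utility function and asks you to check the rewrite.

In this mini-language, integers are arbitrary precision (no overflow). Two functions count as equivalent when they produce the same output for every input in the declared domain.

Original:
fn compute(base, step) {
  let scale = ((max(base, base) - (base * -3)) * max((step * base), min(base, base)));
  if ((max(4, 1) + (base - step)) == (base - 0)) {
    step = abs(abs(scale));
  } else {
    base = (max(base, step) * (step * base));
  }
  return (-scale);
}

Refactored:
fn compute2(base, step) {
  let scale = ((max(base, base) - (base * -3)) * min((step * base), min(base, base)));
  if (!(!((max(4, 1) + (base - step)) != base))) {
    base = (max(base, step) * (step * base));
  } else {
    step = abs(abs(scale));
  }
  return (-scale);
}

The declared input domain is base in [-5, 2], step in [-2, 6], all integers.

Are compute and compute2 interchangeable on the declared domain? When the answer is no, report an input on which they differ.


On input base=-5, step=-2, compute returns 200 while compute2 returns -100.
verdict: not equivalent; witness: base=-5, step=-2


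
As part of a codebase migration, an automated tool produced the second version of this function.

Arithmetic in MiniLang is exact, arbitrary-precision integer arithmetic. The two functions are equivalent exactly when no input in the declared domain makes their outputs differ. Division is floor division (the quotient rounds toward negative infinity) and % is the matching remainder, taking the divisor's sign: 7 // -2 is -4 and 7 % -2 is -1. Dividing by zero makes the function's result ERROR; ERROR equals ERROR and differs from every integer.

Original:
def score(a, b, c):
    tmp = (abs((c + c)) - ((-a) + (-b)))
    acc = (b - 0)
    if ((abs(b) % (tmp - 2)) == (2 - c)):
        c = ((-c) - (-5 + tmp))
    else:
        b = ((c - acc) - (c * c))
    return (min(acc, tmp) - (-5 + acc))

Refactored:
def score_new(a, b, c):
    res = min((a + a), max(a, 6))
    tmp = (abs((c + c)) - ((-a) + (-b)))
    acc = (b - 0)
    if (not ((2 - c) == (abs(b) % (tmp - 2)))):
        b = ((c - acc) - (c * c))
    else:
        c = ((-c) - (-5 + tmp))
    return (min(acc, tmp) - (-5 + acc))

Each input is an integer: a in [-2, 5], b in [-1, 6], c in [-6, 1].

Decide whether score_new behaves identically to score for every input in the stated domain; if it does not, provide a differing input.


Reading the diff, among the changes: arithmetic usage differs; and boolean connective usage differs; and constant usage differs; and statement counts differ; and min/max/abs usage differs; and local variable names differ.
Tracing a=1, b=2, c=-2: score: tmp becomes 7; next acc becomes 2; next ((abs(b) % (tmp - 2)) == (2 - c)) evaluates to false; next b becomes -8; next final value 5 | score_new: res becomes 2; next tmp becomes 7; next acc becomes 2; next (not ((2 - c) == (abs(b) % (tmp - 2)))) evaluates to true; next b becomes -8; next final value 5 — matching result 5.
Sweeping the whole domain (512 inputs) finds no disagreement.
verdict: equivalent


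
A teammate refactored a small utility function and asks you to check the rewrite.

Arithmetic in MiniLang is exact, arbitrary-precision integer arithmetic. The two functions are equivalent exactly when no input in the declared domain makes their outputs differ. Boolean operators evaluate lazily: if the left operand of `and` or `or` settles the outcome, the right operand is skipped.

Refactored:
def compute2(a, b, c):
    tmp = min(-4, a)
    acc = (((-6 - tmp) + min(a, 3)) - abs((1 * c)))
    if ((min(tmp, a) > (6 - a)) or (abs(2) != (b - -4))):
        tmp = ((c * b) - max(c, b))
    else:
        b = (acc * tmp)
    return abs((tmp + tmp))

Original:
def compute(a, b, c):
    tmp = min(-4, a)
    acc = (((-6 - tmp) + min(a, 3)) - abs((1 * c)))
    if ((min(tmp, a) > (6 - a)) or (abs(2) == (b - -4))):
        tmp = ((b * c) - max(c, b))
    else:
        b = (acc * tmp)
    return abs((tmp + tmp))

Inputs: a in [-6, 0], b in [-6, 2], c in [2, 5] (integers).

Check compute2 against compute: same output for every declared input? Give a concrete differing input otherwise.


Run the pair on a=-6, b=-6, c=2.
compute: tmp becomes -6; next acc becomes -8; next ((min(tmp, a) > (6 - a)) or (abs(2) == (b - -4))) evaluates to false; next b becomes 48; next final value 12
compute2: tmp becomes -6; next acc becomes -8; next ((min(tmp, a) > (6 - a)) or (abs(2) != (b - -4))) evaluates to true; next tmp becomes -14; next final value 28
12 and 28 differ, so these are not the same function on this domain.
verdict: not equivalent; witness: a=-6, b=-6, c=2


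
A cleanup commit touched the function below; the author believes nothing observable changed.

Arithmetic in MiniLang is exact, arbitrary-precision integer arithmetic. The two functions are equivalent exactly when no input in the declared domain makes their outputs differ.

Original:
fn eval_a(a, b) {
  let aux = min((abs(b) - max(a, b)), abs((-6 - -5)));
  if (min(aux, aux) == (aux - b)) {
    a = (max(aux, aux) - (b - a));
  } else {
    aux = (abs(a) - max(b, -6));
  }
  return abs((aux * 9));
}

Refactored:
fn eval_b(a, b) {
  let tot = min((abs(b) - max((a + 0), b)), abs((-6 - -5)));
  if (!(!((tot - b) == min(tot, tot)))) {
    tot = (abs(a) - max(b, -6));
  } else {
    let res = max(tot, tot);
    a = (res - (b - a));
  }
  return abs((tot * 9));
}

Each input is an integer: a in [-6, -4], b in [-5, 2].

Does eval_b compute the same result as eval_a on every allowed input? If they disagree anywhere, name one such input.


There is a counterexample at a=-6, b=-5: 99 on one side, 9 on the other.
eval_a: aux=1, then (min(aux, aux) == (aux - b)) is false, then aux=11, then returns 99
eval_b: tot=1, then (!(!((tot - b) == min(tot, tot)))) is false, then res=1, then a=0, then returns 9
verdict: not equivalent; witness: a=-6, b=-5


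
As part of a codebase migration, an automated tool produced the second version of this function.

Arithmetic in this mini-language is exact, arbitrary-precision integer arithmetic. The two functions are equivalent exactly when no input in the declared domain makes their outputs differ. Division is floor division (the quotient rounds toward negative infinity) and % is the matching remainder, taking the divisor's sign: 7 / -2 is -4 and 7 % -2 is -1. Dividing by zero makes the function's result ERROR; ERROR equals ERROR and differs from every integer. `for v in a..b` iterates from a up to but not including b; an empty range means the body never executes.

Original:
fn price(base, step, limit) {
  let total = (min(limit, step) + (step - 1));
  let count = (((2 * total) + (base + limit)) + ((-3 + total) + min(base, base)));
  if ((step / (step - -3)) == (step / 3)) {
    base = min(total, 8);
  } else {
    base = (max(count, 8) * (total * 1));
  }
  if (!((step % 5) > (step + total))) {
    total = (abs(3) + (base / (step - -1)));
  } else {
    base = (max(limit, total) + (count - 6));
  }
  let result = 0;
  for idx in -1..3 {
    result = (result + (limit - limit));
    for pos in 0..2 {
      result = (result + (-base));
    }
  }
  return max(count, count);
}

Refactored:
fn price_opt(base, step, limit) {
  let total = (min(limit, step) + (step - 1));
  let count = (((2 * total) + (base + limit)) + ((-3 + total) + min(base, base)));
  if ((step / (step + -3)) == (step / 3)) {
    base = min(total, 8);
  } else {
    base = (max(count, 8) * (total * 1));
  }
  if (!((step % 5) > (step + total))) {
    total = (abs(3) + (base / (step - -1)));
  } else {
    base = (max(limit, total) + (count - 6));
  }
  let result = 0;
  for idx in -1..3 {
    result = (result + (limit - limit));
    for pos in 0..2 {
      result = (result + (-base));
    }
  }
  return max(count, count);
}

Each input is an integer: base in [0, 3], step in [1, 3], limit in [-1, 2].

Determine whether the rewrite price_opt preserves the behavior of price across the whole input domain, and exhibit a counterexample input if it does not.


These are not equivalent — on base=0, step=3, limit=-1 the outputs split (-1 vs ERROR).
price: total=1, then count=-1, then ((step / (step - -3)) == (step / 3)) is false, then base=8, then (!((step % 5) > (step + total))) is true, then total=5, then result=0, then (idx=-1), then result=0, then (pos=0), then result=-8, then (pos=1), then result=-16, then (idx=0), then result=-16, then (pos=0), then result=-24, then (pos=1), then result=-32, then (idx=1), then result=-32, then (pos=0), then result=-40, then (pos=1), then result=-48, then (idx=2), then result=-48, then (pos=0), then result=-56, then (pos=1), then result=-64, then returns -1
price_opt: total=1, then count=-1, then a zero divisor aborts: ERROR
verdict: not equivalent; witness: base=0, step=3, limit=-1


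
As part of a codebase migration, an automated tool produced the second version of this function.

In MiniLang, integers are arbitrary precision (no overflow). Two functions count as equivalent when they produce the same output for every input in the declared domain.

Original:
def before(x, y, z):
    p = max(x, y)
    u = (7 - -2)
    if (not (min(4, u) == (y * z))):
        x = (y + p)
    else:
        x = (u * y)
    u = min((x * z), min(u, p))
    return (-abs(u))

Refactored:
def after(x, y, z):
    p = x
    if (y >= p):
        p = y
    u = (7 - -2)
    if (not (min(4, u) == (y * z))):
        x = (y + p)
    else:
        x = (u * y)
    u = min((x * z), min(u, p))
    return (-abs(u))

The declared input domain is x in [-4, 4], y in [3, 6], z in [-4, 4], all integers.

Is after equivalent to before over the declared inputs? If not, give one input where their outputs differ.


There is a behavioral-looking edit here, yet the outcome never shifts on this domain.
One worked example (x=-1, y=3, z=-2) — before: p = 3; u = 9; (not (min(4, u) == (y * z))) -> true; x = 6; u = -12; return -12; after: p = -1; (y >= p) -> true; p = 3; u = 9; (not (min(4, u) == (y * z))) -> true; x = 6; u = -12; return -12; agreement on -12.
Sweeping the whole domain (324 inputs) finds no disagreement.
verdict: equivalent


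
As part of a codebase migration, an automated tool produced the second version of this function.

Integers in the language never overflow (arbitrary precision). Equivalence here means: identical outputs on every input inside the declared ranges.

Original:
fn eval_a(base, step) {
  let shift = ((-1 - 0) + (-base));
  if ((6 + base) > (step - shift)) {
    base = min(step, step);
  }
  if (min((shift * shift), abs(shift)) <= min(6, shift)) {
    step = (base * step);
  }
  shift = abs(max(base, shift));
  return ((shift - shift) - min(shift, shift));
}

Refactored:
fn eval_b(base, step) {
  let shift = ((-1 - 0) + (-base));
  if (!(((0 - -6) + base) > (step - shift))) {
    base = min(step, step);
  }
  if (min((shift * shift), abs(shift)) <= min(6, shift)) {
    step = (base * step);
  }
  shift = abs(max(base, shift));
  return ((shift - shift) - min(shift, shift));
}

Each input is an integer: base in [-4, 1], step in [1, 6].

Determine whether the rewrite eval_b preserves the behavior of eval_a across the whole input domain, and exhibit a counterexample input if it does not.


There is a counterexample at base=-4, step=4: -4 on one side, -3 on the other.
eval_a: shift = 3; ((6 + base) > (step - shift)) -> true; base = 4; (min((shift * shift), abs(shift)) <= min(6, shift)) -> true; step = 16; shift = 4; return -4
eval_b: shift = 3; (!(((0 - -6) + base) > (step - shift))) -> false; (min((shift * shift), abs(shift)) <= min(6, shift)) -> true; step = -16; shift = 3; return -3
verdict: not equivalent; witness: base=-4, step=4


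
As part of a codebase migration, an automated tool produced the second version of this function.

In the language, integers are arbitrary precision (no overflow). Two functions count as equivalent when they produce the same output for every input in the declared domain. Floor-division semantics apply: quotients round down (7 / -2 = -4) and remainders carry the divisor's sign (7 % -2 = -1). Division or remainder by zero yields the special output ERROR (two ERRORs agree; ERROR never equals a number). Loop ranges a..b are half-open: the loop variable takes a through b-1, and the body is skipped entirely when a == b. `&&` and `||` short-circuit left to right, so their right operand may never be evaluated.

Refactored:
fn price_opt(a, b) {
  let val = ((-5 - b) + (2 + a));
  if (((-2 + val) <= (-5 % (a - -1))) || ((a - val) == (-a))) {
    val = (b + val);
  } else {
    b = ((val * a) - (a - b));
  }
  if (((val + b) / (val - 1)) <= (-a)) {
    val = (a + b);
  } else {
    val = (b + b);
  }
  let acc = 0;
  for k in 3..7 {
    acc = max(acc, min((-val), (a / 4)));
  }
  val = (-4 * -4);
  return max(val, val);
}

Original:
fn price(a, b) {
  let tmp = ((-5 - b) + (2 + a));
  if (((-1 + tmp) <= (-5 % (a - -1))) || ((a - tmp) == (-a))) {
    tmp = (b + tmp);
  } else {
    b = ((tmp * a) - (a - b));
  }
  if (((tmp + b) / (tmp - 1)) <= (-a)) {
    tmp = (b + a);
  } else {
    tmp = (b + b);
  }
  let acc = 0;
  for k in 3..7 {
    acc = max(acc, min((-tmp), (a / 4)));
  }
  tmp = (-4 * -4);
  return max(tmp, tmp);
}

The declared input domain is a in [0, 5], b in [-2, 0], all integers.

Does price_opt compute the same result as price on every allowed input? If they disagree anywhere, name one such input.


Try a=4, b=-1.
price: tmp := 2 | (((-1 + tmp) <= (-5 % (a - -1))) || ((a - tmp) == (-a))): false | b := 3 | (((tmp + b) / (tmp - 1)) <= (-a)): false | tmp := 6 | acc := 0 | iter k=3: | acc := 0 | iter k=4: | acc := 0 | iter k=5: | acc := 0 | iter k=6: | acc := 0 | tmp := 16 | result 16
price_opt: val := 2 | (((-2 + val) <= (-5 % (a - -1))) || ((a - val) == (-a))): true | val := 1 | divide-by-zero, output ERROR
16 and ERROR differ, so these are not the same function on this domain.
verdict: not equivalent; witness: a=4, b=-1


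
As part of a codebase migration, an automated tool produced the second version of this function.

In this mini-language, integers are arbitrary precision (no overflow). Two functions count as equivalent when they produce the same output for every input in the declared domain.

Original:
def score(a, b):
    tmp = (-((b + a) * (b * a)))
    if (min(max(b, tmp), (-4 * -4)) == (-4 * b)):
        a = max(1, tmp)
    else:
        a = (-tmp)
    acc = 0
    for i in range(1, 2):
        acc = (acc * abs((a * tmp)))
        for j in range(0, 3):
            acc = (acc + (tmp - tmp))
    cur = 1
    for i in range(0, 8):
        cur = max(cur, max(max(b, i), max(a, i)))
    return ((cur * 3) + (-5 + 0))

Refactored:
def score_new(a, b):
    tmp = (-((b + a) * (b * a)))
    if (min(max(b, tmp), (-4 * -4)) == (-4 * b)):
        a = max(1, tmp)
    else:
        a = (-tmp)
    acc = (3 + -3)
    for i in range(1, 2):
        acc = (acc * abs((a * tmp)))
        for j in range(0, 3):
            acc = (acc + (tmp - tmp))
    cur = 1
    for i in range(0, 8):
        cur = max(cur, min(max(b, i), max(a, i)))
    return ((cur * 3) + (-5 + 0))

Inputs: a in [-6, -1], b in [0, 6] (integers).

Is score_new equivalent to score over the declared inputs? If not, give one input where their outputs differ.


Not equivalent: a=-6, b=1 separates them (85 vs 16).
score: tmp := -30 | (min(max(b, tmp), (-4 * -4)) == (-4 * b)): false | a := 30 | acc := 0 | iter i=1: | acc := 0 | iter j=0: | acc := 0 | iter j=1: | acc := 0 | iter j=2: | acc := 0 | cur := 1 | iter i=0: | cur := 30 | iter i=1: | cur := 30 | iter i=2: | cur := 30 | iter i=3: | cur := 30 | iter i=4: | cur := 30 | iter i=5: | cur := 30 | iter i=6: | cur := 30 | iter i=7: | cur := 30 | result 85
score_new: tmp := -30 | (min(max(b, tmp), (-4 * -4)) == (-4 * b)): false | a := 30 | acc := 0 | iter i=1: | acc := 0 | iter j=0: | acc := 0 | iter j=1: | acc := 0 | iter j=2: | acc := 0 | cur := 1 | iter i=0: | cur := 1 | iter i=1: | cur := 1 | iter i=2: | cur := 2 | iter i=3: | cur := 3 | iter i=4: | cur := 4 | iter i=5: | cur := 5 | iter i=6: | cur := 6 | iter i=7: | cur := 7 | result 16
verdict: not equivalent; witness: a=-6, b=1
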